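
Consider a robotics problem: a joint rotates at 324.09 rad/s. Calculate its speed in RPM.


RPM = 324.09 * 60/(2*pi) = 3094.8315

3094.8315 RPM


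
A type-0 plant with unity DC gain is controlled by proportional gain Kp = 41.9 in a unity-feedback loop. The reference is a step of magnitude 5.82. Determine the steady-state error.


e_ss = R/(1 + Kp) = 5.82/(1 + 41.9) = 5.82/42.9000 = 0.1357

0.1357


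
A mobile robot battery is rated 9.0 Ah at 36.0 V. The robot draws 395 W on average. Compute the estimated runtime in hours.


E = 9.0*36.0 = 324.0000 Wh
t = E/P = 324.0000/395 = 0.8203

0.8203 hours


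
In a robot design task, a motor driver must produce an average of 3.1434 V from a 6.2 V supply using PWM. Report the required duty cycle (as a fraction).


D = V_avg/V_supply = 3.1434/6.2 = 0.5070

0.5070


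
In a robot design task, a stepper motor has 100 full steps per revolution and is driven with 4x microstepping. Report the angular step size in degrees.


step = 360/(100*4) = 360/400 = 0.9000

0.9000 degrees


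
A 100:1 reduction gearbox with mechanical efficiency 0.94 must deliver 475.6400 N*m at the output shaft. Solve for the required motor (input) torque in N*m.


tau_in = tau_out / (N * eta) = 475.6400 / (100 * 0.94) = 5.0600

5.0600 N*m


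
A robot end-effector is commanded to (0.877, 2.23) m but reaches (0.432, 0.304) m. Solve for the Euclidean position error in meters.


dx = 0.432 - (0.877) = -0.4450, dy = 0.304 - (2.23) = -1.9260
err = sqrt(0.198025 + 3.709476) = 1.9767

1.9767 m


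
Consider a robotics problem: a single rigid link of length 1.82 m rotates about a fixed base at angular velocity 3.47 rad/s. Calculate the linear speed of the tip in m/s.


v = L*omega = 1.82 * 3.47 = 6.3154

6.3154 m/s


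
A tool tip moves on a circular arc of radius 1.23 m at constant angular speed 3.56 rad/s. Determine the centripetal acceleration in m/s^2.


a_c = omega^2 * r = 3.56^2 * 1.23 = 15.5885

15.5885 m/s^2


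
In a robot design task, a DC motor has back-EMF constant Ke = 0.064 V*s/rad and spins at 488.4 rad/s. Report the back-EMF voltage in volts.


V_emf = Ke * omega = 0.064*488.4 = 31.2576

31.2576 V


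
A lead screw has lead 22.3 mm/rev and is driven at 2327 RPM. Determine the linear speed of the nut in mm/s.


v = lead * (RPM/60) = 22.3*2327/60 = 864.8683

864.8683 mm/s


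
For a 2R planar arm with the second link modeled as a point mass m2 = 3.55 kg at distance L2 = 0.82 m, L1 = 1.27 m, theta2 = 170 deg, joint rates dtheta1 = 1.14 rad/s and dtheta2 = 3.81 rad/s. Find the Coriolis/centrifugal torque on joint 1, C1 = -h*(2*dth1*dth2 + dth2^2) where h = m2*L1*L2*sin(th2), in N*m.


h = m2*L1*L2*sin(th2) = 3.55*1.27*0.82*sin(170 deg) = 0.641972
C1 = -h*(2*1.14*3.81 + 3.81^2) = -0.641972*23.2029 = -14.8956

-14.8956 N*m


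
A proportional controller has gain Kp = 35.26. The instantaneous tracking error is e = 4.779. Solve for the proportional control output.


u_P = Kp * e = 35.26 * 4.779 = 168.5075

168.5075


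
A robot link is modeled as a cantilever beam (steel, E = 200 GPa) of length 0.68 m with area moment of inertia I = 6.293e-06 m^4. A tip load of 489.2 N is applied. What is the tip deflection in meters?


delta = F*L^3/(3*E*I) = 489.2*0.68^3/(3*2.000e+11*6.293e-06)
      = 153.8201344/3775800 = 4.0738e-05

4.0738e-05 m


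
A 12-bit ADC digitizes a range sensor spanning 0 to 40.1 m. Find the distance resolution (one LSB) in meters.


res = range / 2^n = 40.1/2^12 = 40.1/4096 = 0.0098

0.0098 m


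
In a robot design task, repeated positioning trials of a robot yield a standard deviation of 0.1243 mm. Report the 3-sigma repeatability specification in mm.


repeatability = 3*sigma = 3*0.1243 = 0.3729

0.3729 mm


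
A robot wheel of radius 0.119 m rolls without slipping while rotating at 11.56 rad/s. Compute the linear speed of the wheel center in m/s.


v = omega * r = 11.56 * 0.119 = 1.3756

1.3756 m/s


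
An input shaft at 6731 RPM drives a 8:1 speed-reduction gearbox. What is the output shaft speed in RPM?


omega_out = omega_in / N = 6731 / 8 = 841.3750

841.3750 RPM


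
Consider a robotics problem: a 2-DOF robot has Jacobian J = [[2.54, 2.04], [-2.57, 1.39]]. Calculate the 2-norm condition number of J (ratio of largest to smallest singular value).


JJ^T eigenvalues: trace(JJ^T) = 19.1502, det(JJ^T) = det(J)^2 = 76.97254756
s_max^2 = (19.1502 + sqrt(58.83996980))/2 = 13.41046080
s_min^2 = (19.1502 - sqrt(58.83996980))/2 = 5.73973920
kappa = s_max/s_min = sqrt(13.41046080/5.73973920) = 1.5285

1.5285


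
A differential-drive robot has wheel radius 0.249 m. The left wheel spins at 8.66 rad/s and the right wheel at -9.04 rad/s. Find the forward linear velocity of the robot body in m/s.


v = r*(wR + wL)/2 = 0.249*(-9.04 + 8.66)/2 = -0.0473

-0.0473 m/s


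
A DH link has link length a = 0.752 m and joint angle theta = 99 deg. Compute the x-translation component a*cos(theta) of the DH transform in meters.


a*cos(theta) = 0.752*cos(99 deg) = -0.1176

-0.1176 m


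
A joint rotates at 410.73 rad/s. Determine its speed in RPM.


RPM = 410.73 * 60/(2*pi) = 3922.1826

3922.1826 RPM


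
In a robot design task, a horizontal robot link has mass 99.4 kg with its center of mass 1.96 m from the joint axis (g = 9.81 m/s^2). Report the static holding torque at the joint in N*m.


tau = m*g*L = 99.4 * 9.81 * 1.96 = 1911.2234

1911.2234 N*m


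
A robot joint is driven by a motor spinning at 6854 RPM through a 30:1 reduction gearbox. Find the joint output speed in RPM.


omega_joint = omega_motor / N = 6854 / 30 = 228.4667

228.4667 RPM


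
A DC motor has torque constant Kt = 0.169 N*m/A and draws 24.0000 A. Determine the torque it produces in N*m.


tau = Kt * I = 0.169*24.0000 = 4.0560

4.0560 N*m


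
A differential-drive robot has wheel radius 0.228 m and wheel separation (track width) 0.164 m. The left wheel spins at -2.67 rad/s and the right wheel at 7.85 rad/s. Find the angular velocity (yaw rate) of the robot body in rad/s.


omega = r*(wR - wL)/L = 0.228*(7.85 - (-2.67))/0.164 = 14.6254

14.6254 rad/s


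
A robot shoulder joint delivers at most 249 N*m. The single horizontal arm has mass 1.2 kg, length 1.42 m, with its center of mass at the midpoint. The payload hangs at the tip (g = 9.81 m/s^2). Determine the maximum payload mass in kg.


tau_arm = m_arm*g*(L/2) = 1.2*9.81*1.42/2 = 8.3581 N*m
tau_payload = tau_max - tau_arm = 249 - 8.3581 = 240.6419
m_payload = tau_payload / (g*L) = 240.6419 / (9.81*1.42) = 17.2748

17.2748 kg


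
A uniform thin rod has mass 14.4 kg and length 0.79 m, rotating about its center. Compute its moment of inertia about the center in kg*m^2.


I = (1/12)*m*L^2 = (1/12)*14.4*0.79^2 = 0.7489

0.7489 kg*m^2


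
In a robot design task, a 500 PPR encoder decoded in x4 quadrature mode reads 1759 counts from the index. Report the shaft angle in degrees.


angle = counts * 360 / (PPR*4) = 1759 * 360 / 2000 = 316.6200

316.6200 degrees


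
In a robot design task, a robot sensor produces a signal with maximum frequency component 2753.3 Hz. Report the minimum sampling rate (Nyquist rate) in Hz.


f_s,min = 2*f_max = 2*2753.3 = 5506.6000

5506.6000 Hz


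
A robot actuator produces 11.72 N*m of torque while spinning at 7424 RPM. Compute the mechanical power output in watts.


omega = 7424 * 2*pi/60 = 777.439462 rad/s
P = tau * omega = 11.72 * 777.439462 = 9111.5905

9111.5905 W


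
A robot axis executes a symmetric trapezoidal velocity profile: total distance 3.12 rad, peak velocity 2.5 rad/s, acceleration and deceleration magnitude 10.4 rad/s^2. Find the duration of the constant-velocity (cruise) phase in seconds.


t_acc = v/a = 0.240385 s, d_acc = v^2/(2a) = 0.300481 rad each
d_cruise = 3.12 - 2*0.300481 = 2.519038 rad
t_cruise = d_cruise/v = 2.519038/2.5 = 1.0076

1.0076 s


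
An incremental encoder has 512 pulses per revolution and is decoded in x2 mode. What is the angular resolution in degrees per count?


resolution = 360 / (PPR * 2) = 360 / 1024 = 0.3516

0.3516 degrees


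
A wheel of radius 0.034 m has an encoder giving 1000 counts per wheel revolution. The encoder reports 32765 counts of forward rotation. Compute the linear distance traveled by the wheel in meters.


revs = 32765/1000 = 32.765000
d = revs * 2*pi*r = 32.765000 * 2*pi*0.034 = 6.9995

6.9995 m


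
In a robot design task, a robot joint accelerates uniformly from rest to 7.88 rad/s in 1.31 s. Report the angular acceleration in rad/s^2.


alpha = delta_omega / t = 7.88 / 1.31 = 6.0153

6.0153 rad/s^2


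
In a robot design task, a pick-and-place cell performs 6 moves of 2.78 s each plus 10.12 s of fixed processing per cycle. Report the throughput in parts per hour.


T_cycle = 6*2.78 + 10.12 = 26.8000 s
rate = 3600/T = 134.3284

134.3284 parts/hour


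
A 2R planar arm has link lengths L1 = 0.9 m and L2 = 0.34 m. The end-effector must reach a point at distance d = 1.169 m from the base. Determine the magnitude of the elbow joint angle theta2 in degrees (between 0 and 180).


cos(th2) = (d^2 - L1^2 - L2^2)/(2*L1*L2) = (1.169^2 - 0.9^2 - 0.34^2)/(2*0.9*0.34) = 0.72052451
th2 = acos(0.72052451) = 43.9022 deg

43.9022 degrees


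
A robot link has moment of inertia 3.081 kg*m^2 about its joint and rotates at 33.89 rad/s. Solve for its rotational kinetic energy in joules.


KE = (1/2)*I*omega^2 = 0.5*3.081*33.89^2 = 1769.3137

1769.3137 J


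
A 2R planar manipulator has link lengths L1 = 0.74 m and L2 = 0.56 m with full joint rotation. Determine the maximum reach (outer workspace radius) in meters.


r_max = L1 + L2 = 0.74 + 0.56 = 1.3000

1.3000 m


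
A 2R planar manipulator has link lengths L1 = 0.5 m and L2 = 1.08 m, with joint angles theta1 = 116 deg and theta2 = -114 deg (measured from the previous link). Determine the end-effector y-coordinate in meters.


y = L1*sin(th1) + L2*sin(th1+th2) = 0.5*sin(116 deg) + 1.08*sin(2 deg) = 0.4871

0.4871 m


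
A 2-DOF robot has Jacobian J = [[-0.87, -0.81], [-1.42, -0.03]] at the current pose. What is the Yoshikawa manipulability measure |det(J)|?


det(J) = -0.87*-0.03 - (-0.81)*(-1.42) = -1.1241
|det(J)| = 1.1241

1.1241


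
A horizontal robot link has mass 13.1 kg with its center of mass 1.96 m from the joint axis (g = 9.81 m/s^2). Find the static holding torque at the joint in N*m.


tau = m*g*L = 13.1 * 9.81 * 1.96 = 251.8816

251.8816 N*m


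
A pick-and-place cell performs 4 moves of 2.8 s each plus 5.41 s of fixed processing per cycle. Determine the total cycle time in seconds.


T = 4*2.8 + 5.41 = 16.6100

16.6100 s


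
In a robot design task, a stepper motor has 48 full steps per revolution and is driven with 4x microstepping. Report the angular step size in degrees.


step = 360/(48*4) = 360/192 = 1.8750

1.8750 degrees


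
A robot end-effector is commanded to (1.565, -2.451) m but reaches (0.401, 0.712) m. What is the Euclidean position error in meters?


dx = 0.401 - (1.565) = -1.1640, dy = 0.712 - (-2.451) = 3.1630
err = sqrt(1.354896 + 10.004569) = 3.3704

3.3704 m


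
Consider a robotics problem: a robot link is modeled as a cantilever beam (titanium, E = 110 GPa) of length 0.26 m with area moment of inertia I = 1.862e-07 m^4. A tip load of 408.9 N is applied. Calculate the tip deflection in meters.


delta = F*L^3/(3*E*I) = 408.9*0.26^3/(3*1.100e+11*1.862e-07)
      = 7.1868264/61446 = 1.1696e-04

1.1696e-04 m


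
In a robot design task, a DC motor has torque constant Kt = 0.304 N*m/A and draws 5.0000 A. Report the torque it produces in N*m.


tau = Kt * I = 0.304*5.0000 = 1.5200

1.5200 N*m


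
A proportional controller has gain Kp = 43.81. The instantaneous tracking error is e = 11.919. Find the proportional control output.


u_P = Kp * e = 43.81 * 11.919 = 522.1714

522.1714


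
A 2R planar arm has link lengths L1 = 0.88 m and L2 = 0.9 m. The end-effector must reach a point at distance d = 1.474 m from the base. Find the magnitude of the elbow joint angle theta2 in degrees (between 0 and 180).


cos(th2) = (d^2 - L1^2 - L2^2)/(2*L1*L2) = (1.474^2 - 0.88^2 - 0.9^2)/(2*0.88*0.9) = 0.37138636
th2 = acos(0.37138636) = 68.1989 deg

68.1989 degrees


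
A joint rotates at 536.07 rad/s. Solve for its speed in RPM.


RPM = 536.07 * 60/(2*pi) = 5119.0914

5119.0914 RPM


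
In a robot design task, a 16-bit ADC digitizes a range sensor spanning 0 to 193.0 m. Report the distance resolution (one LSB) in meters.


res = range / 2^n = 193.0/2^16 = 193.0/65536 = 0.0029

0.0029 m


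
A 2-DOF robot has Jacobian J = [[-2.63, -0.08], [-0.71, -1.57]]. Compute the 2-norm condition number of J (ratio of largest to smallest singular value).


JJ^T eigenvalues: trace(JJ^T) = 9.8923, det(JJ^T) = det(J)^2 = 16.58362729
s_max^2 = (9.8923 + sqrt(31.52309013))/2 = 7.75342137
s_min^2 = (9.8923 - sqrt(31.52309013))/2 = 2.13887863
kappa = s_max/s_min = sqrt(7.75342137/2.13887863) = 1.9039

1.9039


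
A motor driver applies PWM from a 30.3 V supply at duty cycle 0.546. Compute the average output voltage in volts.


V_avg = V_supply * D = 30.3*0.546 = 16.5438

16.5438 V


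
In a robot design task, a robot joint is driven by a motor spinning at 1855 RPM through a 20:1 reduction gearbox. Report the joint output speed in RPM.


omega_joint = omega_motor / N = 1855 / 20 = 92.7500

92.7500 RPM


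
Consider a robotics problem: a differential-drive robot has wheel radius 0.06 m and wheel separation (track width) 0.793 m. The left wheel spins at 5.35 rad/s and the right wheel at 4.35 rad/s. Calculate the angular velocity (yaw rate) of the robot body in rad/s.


omega = r*(wR - wL)/L = 0.06*(4.35 - (5.35))/0.793 = -0.0757

-0.0757 rad/s


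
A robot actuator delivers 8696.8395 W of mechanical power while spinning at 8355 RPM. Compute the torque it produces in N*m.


omega = 8355 * 2*pi/60 = 874.933554 rad/s
tau = P / omega = 8696.8395 / 874.933554 = 9.9400

9.9400 N*m


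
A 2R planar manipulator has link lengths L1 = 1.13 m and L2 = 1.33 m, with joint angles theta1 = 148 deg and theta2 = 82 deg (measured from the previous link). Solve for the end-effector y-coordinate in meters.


y = L1*sin(th1) + L2*sin(th1+th2) = 1.13*sin(148 deg) + 1.33*sin(230 deg) = -0.4200

-0.4200 m


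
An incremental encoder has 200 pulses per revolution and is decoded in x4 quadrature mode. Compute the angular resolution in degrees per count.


resolution = 360 / (PPR * 4) = 360 / 800 = 0.4500

0.4500 degrees


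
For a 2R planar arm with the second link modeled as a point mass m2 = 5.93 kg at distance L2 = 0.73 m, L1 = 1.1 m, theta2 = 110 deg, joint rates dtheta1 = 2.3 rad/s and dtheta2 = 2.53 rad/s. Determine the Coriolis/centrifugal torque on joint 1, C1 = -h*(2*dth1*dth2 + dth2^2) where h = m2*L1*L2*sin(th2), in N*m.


h = m2*L1*L2*sin(th2) = 5.93*1.1*0.73*sin(110 deg) = 4.474619
C1 = -h*(2*2.3*2.53 + 2.53^2) = -4.474619*18.0389 = -80.7172

-80.7172 N*m


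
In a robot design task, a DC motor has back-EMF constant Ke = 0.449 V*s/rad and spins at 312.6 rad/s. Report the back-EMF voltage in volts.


V_emf = Ke * omega = 0.449*312.6 = 140.3574

140.3574 V


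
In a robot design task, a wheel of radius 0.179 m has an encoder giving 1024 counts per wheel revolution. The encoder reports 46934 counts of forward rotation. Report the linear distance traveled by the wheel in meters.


revs = 46934/1024 = 45.833984
d = revs * 2*pi*r = 45.833984 * 2*pi*0.179 = 51.5490

51.5490 m


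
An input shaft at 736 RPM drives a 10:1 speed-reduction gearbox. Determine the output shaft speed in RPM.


omega_out = omega_in / N = 736 / 10 = 73.6000

73.6000 RPM


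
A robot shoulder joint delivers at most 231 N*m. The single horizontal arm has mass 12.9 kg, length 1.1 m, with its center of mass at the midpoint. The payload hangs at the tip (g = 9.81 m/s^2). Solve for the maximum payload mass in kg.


tau_arm = m_arm*g*(L/2) = 12.9*9.81*1.1/2 = 69.6020 N*m
tau_payload = tau_max - tau_arm = 231 - 69.6020 = 161.3980
m_payload = tau_payload / (g*L) = 161.3980 / (9.81*1.1) = 14.9567

14.9567 kg


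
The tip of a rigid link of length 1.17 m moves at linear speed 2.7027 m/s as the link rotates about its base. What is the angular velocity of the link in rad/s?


omega = v / L = 2.7027 / 1.17 = 2.3100

2.3100 rad/s


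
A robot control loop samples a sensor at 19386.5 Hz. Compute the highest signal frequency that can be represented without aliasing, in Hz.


f_max = f_s/2 = 19386.5/2 = 9693.2500

9693.2500 Hz


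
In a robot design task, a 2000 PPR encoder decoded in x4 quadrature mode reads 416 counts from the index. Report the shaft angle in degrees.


angle = counts * 360 / (PPR*4) = 416 * 360 / 8000 = 18.7200

18.7200 degrees


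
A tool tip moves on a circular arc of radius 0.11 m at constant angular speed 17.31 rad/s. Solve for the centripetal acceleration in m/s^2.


a_c = omega^2 * r = 17.31^2 * 0.11 = 32.9600

32.9600 m/s^2


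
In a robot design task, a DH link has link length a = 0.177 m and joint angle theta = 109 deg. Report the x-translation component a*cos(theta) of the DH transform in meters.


a*cos(theta) = 0.177*cos(109 deg) = -0.0576

-0.0576 m


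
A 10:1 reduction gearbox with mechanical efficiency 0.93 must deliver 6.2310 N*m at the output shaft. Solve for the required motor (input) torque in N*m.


tau_in = tau_out / (N * eta) = 6.2310 / (10 * 0.93) = 0.6700

0.6700 N*m


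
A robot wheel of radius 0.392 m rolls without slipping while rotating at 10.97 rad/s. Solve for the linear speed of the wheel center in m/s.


v = omega * r = 10.97 * 0.392 = 4.3002

4.3002 m/s


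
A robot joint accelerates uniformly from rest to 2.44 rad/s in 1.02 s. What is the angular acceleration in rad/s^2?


alpha = delta_omega / t = 2.44 / 1.02 = 2.3922

2.3922 rad/s^2


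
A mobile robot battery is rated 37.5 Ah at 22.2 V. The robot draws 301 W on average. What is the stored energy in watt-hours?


E = capacity * V = 37.5*22.2 = 832.5000

832.5000 Wh


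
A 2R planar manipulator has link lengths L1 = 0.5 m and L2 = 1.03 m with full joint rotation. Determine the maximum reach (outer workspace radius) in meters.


r_max = L1 + L2 = 0.5 + 1.03 = 1.5300

1.5300 m


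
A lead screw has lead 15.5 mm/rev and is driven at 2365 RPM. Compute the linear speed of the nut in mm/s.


v = lead * (RPM/60) = 15.5*2365/60 = 610.9583

610.9583 mm/s


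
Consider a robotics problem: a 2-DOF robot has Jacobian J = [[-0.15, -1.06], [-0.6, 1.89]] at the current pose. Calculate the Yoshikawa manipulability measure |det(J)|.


det(J) = -0.15*1.89 - (-1.06)*(-0.6) = -0.9195
|det(J)| = 0.9195

0.9195


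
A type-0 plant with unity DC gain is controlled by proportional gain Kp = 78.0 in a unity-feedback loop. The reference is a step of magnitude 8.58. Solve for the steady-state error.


e_ss = R/(1 + Kp) = 8.58/(1 + 78.0) = 8.58/79.0000 = 0.1086

0.1086


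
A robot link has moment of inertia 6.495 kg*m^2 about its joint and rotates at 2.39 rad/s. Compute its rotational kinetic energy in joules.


KE = (1/2)*I*omega^2 = 0.5*6.495*2.39^2 = 18.5500

18.5500 J


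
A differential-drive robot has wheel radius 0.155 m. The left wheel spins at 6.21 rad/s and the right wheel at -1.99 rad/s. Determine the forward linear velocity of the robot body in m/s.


v = r*(wR + wL)/2 = 0.155*(-1.99 + 6.21)/2 = 0.3270

0.3270 m/s


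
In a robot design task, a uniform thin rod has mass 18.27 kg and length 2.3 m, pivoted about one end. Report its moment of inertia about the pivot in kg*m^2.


I = (1/3)*m*L^2 = (1/3)*18.27*2.3^2 = 32.2161

32.2161 kg*m^2


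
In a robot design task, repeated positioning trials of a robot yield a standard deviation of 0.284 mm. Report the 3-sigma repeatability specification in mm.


repeatability = 3*sigma = 3*0.284 = 0.8520

0.8520 mm


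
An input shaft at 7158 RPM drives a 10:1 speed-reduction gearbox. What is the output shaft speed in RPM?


omega_out = omega_in / N = 7158 / 10 = 715.8000

715.8000 RPM


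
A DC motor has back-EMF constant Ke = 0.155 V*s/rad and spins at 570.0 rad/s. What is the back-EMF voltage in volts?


V_emf = Ke * omega = 0.155*570.0 = 88.3500

88.3500 V


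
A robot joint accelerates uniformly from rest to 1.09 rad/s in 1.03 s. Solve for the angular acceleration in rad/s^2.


alpha = delta_omega / t = 1.09 / 1.03 = 1.0583

1.0583 rad/s^2


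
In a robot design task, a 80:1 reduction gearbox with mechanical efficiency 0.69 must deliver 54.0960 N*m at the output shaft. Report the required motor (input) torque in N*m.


tau_in = tau_out / (N * eta) = 54.0960 / (80 * 0.69) = 0.9800

0.9800 N*m


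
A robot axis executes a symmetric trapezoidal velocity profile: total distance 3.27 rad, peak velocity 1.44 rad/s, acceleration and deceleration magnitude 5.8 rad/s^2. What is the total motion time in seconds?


t_acc = v/a = 1.44/5.8 = 0.248276 s
d_acc = v^2/(2a) = 0.178759 rad (each ramp)
d_cruise = 3.27 - 2*0.178759 = 2.912482 rad
t_cruise = 2.912482/1.44 = 2.022557 s
t_total = 2*0.248276 + 2.022557 = 2.5191

2.5191 s


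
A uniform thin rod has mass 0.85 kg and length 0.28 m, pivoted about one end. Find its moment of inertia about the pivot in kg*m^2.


I = (1/3)*m*L^2 = (1/3)*0.85*0.28^2 = 0.0222

0.0222 kg*m^2


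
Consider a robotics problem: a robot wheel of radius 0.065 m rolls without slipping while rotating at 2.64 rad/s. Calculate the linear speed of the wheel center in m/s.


v = omega * r = 2.64 * 0.065 = 0.1716

0.1716 m/s


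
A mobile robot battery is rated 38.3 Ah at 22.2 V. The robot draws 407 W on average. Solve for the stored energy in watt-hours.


E = capacity * V = 38.3*22.2 = 850.2600

850.2600 Wh


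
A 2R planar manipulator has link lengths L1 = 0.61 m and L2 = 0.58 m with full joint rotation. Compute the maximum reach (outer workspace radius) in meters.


r_max = L1 + L2 = 0.61 + 0.58 = 1.1900

1.1900 m


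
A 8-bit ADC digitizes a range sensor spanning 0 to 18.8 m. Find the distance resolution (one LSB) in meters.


res = range / 2^n = 18.8/2^8 = 18.8/256 = 0.0734

0.0734 m


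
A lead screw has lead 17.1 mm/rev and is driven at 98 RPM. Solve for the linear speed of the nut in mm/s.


v = lead * (RPM/60) = 17.1*98/60 = 27.9300

27.9300 mm/s


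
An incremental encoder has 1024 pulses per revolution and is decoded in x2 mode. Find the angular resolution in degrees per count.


resolution = 360 / (PPR * 2) = 360 / 2048 = 0.1758

0.1758 degrees


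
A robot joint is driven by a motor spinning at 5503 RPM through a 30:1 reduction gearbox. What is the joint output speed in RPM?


omega_joint = omega_motor / N = 5503 / 30 = 183.4333

183.4333 RPM


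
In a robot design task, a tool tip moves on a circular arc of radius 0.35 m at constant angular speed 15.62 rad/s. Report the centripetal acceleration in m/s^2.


a_c = omega^2 * r = 15.62^2 * 0.35 = 85.3945

85.3945 m/s^2


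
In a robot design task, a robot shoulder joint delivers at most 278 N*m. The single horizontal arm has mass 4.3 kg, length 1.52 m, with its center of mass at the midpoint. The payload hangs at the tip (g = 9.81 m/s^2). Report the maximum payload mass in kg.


tau_arm = m_arm*g*(L/2) = 4.3*9.81*1.52/2 = 32.0591 N*m
tau_payload = tau_max - tau_arm = 278 - 32.0591 = 245.9409
m_payload = tau_payload / (g*L) = 245.9409 / (9.81*1.52) = 16.4937

16.4937 kg


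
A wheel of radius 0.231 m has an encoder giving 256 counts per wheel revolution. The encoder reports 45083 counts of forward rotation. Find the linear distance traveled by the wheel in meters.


revs = 45083/256 = 176.105469
d = revs * 2*pi*r = 176.105469 * 2*pi*0.231 = 255.6023

255.6023 m


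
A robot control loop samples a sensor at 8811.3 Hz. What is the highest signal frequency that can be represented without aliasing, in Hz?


f_max = f_s/2 = 8811.3/2 = 4405.6500

4405.6500 Hz


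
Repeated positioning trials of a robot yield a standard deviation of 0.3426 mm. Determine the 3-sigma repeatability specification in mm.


repeatability = 3*sigma = 3*0.3426 = 1.0278

1.0278 mm


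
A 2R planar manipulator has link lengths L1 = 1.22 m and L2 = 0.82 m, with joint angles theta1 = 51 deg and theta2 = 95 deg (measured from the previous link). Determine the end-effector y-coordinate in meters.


y = L1*sin(th1) + L2*sin(th1+th2) = 1.22*sin(51 deg) + 0.82*sin(146 deg) = 1.4067

1.4067 m


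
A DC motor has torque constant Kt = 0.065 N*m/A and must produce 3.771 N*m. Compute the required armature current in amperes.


I = tau / Kt = 3.771/0.065 = 58.0154

58.0154 A


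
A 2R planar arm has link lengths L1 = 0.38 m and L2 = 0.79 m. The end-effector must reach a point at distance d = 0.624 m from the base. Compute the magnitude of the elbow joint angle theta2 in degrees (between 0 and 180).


cos(th2) = (d^2 - L1^2 - L2^2)/(2*L1*L2) = (0.624^2 - 0.38^2 - 0.79^2)/(2*0.38*0.79) = -0.63145237
th2 = acos(-0.63145237) = 129.1574 deg

129.1574 degrees


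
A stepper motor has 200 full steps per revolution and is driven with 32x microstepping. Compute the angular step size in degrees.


step = 360/(200*32) = 360/6400 = 0.0563

0.0563 degrees


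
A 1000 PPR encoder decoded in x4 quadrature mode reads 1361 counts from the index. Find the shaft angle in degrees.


angle = counts * 360 / (PPR*4) = 1361 * 360 / 4000 = 122.4900

122.4900 degrees


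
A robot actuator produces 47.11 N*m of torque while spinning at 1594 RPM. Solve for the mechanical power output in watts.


omega = 1594 * 2*pi/60 = 166.923290 rad/s
P = tau * omega = 47.11 * 166.923290 = 7863.7562

7863.7562 W


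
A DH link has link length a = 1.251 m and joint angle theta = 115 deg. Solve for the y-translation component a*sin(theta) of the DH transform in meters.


a*sin(theta) = 1.251*sin(115 deg) = 1.1338

1.1338 m


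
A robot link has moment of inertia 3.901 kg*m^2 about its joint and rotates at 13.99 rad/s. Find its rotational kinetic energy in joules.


KE = (1/2)*I*omega^2 = 0.5*3.901*13.99^2 = 381.7521

381.7521 J


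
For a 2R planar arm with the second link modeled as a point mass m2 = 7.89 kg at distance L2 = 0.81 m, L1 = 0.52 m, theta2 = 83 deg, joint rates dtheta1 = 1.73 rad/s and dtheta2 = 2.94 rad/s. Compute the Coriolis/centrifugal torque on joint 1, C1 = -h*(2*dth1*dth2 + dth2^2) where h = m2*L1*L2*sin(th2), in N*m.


h = m2*L1*L2*sin(th2) = 7.89*0.52*0.81*sin(83 deg) = 3.298497
C1 = -h*(2*1.73*2.94 + 2.94^2) = -3.298497*18.8160 = -62.0645

-62.0645 N*m


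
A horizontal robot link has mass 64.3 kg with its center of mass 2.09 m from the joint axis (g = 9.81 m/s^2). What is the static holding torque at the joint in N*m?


tau = m*g*L = 64.3 * 9.81 * 2.09 = 1318.3365

1318.3365 N*m


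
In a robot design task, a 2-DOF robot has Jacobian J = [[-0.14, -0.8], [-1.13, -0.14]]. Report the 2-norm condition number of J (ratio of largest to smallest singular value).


JJ^T eigenvalues: trace(JJ^T) = 1.9561, det(JJ^T) = det(J)^2 = 0.78216336
s_max^2 = (1.9561 + sqrt(0.69767377))/2 = 1.39568434
s_min^2 = (1.9561 - sqrt(0.69767377))/2 = 0.56041566
kappa = s_max/s_min = sqrt(1.39568434/0.56041566) = 1.5781

1.5781


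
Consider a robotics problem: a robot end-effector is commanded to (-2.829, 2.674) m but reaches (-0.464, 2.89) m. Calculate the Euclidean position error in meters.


dx = -0.464 - (-2.829) = 2.3650, dy = 2.89 - (2.674) = 0.2160
err = sqrt(5.593225 + 0.046656) = 2.3748

2.3748 m


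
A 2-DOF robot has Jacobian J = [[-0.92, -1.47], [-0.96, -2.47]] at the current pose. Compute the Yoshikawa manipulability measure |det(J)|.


det(J) = -0.92*-2.47 - (-1.47)*(-0.96) = 0.8612
|det(J)| = 0.8612

0.8612


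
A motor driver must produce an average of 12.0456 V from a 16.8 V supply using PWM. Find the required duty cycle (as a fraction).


D = V_avg/V_supply = 12.0456/16.8 = 0.7170

0.7170


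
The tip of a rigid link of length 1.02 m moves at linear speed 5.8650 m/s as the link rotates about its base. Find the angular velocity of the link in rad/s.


omega = v / L = 5.8650 / 1.02 = 5.7500

5.7500 rad/s


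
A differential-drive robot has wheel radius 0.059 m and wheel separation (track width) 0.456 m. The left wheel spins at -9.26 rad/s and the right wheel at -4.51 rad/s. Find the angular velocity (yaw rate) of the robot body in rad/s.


omega = r*(wR - wL)/L = 0.059*(-4.51 - (-9.26))/0.456 = 0.6146

0.6146 rad/s


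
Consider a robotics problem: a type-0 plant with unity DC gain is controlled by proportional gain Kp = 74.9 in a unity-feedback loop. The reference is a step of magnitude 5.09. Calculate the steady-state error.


e_ss = R/(1 + Kp) = 5.09/(1 + 74.9) = 5.09/75.9000 = 0.0671

0.0671


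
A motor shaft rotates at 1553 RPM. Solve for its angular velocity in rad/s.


omega = 1553 * 2*pi/60 = 162.6298

162.6298 rad/s


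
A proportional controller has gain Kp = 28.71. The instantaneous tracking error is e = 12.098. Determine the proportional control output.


u_P = Kp * e = 28.71 * 12.098 = 347.3336

347.3336


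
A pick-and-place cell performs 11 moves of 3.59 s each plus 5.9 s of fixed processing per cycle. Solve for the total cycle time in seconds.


T = 11*3.59 + 5.9 = 45.3900

45.3900 s


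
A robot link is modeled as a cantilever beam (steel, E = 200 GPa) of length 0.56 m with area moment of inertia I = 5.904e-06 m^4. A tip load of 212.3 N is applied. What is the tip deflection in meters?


delta = F*L^3/(3*E*I) = 212.3*0.56^3/(3*2.000e+11*5.904e-06)
      = 37.2832768/3542400 = 1.0525e-05

1.0525e-05 m


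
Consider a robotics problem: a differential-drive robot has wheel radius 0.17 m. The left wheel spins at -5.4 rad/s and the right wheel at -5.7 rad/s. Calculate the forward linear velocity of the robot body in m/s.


v = r*(wR + wL)/2 = 0.17*(-5.7 + -5.4)/2 = -0.9435

-0.9435 m/s


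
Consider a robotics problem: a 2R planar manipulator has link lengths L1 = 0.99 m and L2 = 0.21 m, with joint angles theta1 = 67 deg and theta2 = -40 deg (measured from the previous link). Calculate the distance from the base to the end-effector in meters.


x = L1*cos(th1) + L2*cos(th1+th2) = 0.573935
y = L1*sin(th1) + L2*sin(th1+th2) = 1.006638
d = sqrt(x^2 + y^2) = sqrt(0.329401 + 1.013320) = 1.1588

1.1588 m


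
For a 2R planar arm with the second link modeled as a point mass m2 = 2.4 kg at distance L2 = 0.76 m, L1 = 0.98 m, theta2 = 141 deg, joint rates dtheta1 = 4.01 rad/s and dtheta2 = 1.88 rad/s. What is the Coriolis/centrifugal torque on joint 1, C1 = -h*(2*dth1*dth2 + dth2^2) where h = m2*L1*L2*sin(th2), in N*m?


h = m2*L1*L2*sin(th2) = 2.4*0.98*0.76*sin(141 deg) = 1.124923
C1 = -h*(2*4.01*1.88 + 1.88^2) = -1.124923*18.6120 = -20.9371

-20.9371 N*m


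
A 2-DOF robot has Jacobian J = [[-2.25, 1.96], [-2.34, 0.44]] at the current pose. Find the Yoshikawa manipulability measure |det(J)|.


det(J) = -2.25*0.44 - (1.96)*(-2.34) = 3.5964
|det(J)| = 3.5964

3.5964


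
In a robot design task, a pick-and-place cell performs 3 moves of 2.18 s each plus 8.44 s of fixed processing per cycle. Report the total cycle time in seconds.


T = 3*2.18 + 8.44 = 14.9800

14.9800 s


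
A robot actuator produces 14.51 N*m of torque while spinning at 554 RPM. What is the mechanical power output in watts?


omega = 554 * 2*pi/60 = 58.014744 rad/s
P = tau * omega = 14.51 * 58.014744 = 841.7939

841.7939 W


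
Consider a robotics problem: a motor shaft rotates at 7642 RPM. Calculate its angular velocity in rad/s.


omega = 7642 * 2*pi/60 = 800.2684

800.2684 rad/s


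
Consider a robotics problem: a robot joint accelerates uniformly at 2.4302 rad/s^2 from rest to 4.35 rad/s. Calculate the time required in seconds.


t = delta_omega / alpha = 4.35 / 2.4302 = 1.7900

1.7900 s


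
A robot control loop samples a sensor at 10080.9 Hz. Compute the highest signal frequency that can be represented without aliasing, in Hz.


f_max = f_s/2 = 10080.9/2 = 5040.4500

5040.4500 Hz


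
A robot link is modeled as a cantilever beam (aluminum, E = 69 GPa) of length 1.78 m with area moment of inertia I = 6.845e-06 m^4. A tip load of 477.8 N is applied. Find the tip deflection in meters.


delta = F*L^3/(3*E*I) = 477.8*1.78^3/(3*6.900e+10*6.845e-06)
      = 2694.6735056/1416915 = 0.0019

0.0019 m


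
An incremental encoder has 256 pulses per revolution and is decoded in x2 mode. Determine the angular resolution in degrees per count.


resolution = 360 / (PPR * 2) = 360 / 512 = 0.7031

0.7031 degrees


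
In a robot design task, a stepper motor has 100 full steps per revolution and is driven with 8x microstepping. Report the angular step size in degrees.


step = 360/(100*8) = 360/800 = 0.4500

0.4500 degrees


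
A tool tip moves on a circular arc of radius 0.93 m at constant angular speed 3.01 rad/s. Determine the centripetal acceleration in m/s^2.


a_c = omega^2 * r = 3.01^2 * 0.93 = 8.4259

8.4259 m/s^2


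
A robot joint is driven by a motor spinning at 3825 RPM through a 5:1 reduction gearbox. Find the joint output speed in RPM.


omega_joint = omega_motor / N = 3825 / 5 = 765.0000

765.0000 RPM


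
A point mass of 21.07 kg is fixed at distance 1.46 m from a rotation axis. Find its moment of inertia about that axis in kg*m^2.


I = m*r^2 = 21.07*1.46^2 = 44.9128

44.9128 kg*m^2


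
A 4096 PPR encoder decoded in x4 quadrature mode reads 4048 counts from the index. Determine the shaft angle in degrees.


angle = counts * 360 / (PPR*4) = 4048 * 360 / 16384 = 88.9453

88.9453 degrees


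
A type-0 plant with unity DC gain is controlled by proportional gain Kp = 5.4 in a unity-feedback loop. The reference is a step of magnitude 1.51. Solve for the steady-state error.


e_ss = R/(1 + Kp) = 1.51/(1 + 5.4) = 1.51/6.4000 = 0.2359

0.2359


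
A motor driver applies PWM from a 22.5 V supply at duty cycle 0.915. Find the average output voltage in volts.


V_avg = V_supply * D = 22.5*0.915 = 20.5875

20.5875 V


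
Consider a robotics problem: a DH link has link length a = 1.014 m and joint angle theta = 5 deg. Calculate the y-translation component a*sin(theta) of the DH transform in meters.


a*sin(theta) = 1.014*sin(5 deg) = 0.0884

0.0884 m


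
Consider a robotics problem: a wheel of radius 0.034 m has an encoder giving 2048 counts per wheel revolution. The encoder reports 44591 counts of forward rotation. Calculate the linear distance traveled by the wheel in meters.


revs = 44591/2048 = 21.772949
d = revs * 2*pi*r = 21.772949 * 2*pi*0.034 = 4.6513

4.6513 m


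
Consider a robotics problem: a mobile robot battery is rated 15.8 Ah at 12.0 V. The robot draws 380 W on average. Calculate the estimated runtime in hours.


E = 15.8*12.0 = 189.6000 Wh
t = E/P = 189.6000/380 = 0.4989

0.4989 hours


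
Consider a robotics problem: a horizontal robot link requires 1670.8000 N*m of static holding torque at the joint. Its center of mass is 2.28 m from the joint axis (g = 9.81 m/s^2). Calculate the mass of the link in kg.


m = tau / (g*L) = 1670.8000 / (9.81 * 2.28) = 74.7000

74.7000 kg


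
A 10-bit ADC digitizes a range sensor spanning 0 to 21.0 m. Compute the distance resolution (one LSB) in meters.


res = range / 2^n = 21.0/2^10 = 21.0/1024 = 0.0205

0.0205 m


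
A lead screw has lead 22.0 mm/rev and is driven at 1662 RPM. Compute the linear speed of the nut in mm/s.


v = lead * (RPM/60) = 22.0*1662/60 = 609.4000

609.4000 mm/s


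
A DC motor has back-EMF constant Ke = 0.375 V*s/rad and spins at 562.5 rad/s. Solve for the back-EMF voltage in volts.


V_emf = Ke * omega = 0.375*562.5 = 210.9375

210.9375 V


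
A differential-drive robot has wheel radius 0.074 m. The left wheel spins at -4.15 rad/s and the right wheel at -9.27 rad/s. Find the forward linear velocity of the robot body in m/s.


v = r*(wR + wL)/2 = 0.074*(-9.27 + -4.15)/2 = -0.4965

-0.4965 m/s


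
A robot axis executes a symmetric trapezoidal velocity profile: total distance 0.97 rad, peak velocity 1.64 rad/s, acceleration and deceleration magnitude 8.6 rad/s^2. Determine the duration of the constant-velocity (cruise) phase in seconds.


t_acc = v/a = 0.190698 s, d_acc = v^2/(2a) = 0.156372 rad each
d_cruise = 0.97 - 2*0.156372 = 0.657256 rad
t_cruise = d_cruise/v = 0.657256/1.64 = 0.4008

0.4008 s


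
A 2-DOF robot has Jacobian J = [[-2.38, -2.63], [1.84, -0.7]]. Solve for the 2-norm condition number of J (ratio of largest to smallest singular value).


JJ^T eigenvalues: trace(JJ^T) = 16.4569, det(JJ^T) = det(J)^2 = 42.31762704
s_max^2 = (16.4569 + sqrt(101.55904945))/2 = 13.26727549
s_min^2 = (16.4569 - sqrt(101.55904945))/2 = 3.18962451
kappa = s_max/s_min = sqrt(13.26727549/3.18962451) = 2.0395

2.0395


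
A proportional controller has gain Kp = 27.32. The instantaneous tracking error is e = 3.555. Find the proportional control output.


u_P = Kp * e = 27.32 * 3.555 = 97.1226

97.1226


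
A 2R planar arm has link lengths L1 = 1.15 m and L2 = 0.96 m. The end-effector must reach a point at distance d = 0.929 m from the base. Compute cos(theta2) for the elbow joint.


cos(th2) = (d^2 - L1^2 - L2^2)/(2*L1*L2) = (0.929^2 - 1.15^2 - 0.96^2)/(2*1.15*0.96) = -0.6255

-0.6255


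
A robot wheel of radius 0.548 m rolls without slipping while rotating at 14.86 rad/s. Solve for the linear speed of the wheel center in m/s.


v = omega * r = 14.86 * 0.548 = 8.1433

8.1433 m/s


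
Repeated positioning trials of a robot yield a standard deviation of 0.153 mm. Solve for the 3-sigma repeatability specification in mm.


repeatability = 3*sigma = 3*0.153 = 0.4590

0.4590 mm


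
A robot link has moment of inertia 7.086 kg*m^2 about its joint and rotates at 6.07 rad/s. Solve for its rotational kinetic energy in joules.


KE = (1/2)*I*omega^2 = 0.5*7.086*6.07^2 = 130.5415

130.5415 J


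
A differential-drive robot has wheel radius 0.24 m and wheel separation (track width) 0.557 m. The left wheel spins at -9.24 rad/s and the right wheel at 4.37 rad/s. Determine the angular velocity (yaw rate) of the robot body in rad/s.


omega = r*(wR - wL)/L = 0.24*(4.37 - (-9.24))/0.557 = 5.8643

5.8643 rad/s


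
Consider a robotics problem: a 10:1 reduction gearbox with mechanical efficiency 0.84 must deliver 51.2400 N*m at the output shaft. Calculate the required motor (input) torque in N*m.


tau_in = tau_out / (N * eta) = 51.2400 / (10 * 0.84) = 6.1000

6.1000 N*m


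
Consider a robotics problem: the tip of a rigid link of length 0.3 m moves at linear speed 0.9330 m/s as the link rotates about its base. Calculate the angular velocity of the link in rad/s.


omega = v / L = 0.9330 / 0.3 = 3.1100

3.1100 rad/s


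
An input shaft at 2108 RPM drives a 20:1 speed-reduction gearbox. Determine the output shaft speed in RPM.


omega_out = omega_in / N = 2108 / 20 = 105.4000

105.4000 RPM


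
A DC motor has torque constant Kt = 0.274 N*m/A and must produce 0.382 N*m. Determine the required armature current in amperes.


I = tau / Kt = 0.382/0.274 = 1.3942

1.3942 A


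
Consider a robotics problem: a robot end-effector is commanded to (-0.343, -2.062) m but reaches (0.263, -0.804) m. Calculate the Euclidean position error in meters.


dx = 0.263 - (-0.343) = 0.6060, dy = -0.804 - (-2.062) = 1.2580
err = sqrt(0.367236 + 1.582564) = 1.3964

1.3964 m


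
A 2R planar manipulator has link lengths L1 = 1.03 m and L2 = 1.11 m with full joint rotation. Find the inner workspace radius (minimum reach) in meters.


r_min = |L1 - L2| = |1.03 - 1.11| = 0.0800

0.0800 m
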